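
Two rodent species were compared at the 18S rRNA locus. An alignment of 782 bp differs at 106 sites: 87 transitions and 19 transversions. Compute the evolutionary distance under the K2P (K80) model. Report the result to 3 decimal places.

0.154

P = 87/782 ≈ 0.111253 and Q = 19/782 ≈ 0.024297.
Under the Kimura two-parameter model, d = −½ ln(1 − 2P − Q) − ¼ ln(1 − 2Q).
1 − 2P − Q = 0.753197, giving −½ ln(0.753197) = 0.141714.
1 − 2Q = 0.951406, giving −¼ ln(0.951406) = 0.012454.
d = 0.141714 + 0.012454 = 0.154168.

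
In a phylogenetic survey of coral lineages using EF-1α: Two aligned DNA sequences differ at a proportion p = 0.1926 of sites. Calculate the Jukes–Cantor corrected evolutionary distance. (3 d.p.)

0.223

d = −(3/4) ln(1 − 4p/3) = −0.75 ln(1 − 0.2568) = −0.75 ln(0.7432)
  = −0.75 × (-0.296790) = 0.222593 substitutions/site.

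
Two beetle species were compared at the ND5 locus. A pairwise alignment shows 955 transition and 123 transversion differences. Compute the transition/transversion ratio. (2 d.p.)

7.76

R = 955/123 = 7.764227… ≈ 7.76 (to 2 d.p.).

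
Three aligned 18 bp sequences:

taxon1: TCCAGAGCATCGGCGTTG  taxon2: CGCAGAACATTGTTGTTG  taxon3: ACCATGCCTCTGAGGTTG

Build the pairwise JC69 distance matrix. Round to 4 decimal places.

taxon1–taxon2: 6/18 sites differ → p ≈ 0.333333, d = −0.75 ln(1 − 0.444444) = 0.440839 ≈ 0.4408.
taxon1–taxon3: 9/18 sites differ → p = 0.5, d = −0.75 ln(1 − 0.666667) = 0.823960 ≈ 0.8240.
taxon2–taxon3: 9/18 sites differ → p = 0.5, d = −0.75 ln(1 − 0.666667) = 0.823960 ≈ 0.8240.

d(taxon1,taxon2) = 0.4408, d(taxon1,taxon3) = 0.8240, d(taxon2,taxon3) = 0.8240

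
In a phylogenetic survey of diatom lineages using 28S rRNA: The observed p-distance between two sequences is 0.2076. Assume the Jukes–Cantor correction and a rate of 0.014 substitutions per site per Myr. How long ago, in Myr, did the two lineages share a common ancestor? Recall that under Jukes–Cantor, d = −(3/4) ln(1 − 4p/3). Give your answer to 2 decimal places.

8.68

d = −(3/4) ln(1 − 4p/3) = −0.75 ln(1 − 0.2768) = −0.75 ln(0.7232)
  = −0.75 × (-0.324069) = 0.243052 substitutions/site.
Under a molecular clock d = 2μt, so t = d/(2μ) = 0.243052 / (2 × 0.014) = 8.68 Myr.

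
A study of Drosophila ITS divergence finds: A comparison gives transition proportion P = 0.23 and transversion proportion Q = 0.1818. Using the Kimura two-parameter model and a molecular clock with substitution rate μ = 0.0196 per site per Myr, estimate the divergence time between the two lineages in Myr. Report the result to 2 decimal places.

Under the Kimura two-parameter model, d = −½ ln(1 − 2P − Q) − ¼ ln(1 − 2Q).
1 − 2P − Q = 0.3582, giving −½ ln(0.3582) = 0.513332.
1 − 2Q = 0.6364, giving −¼ ln(0.6364) = 0.112982.
d = 0.513332 + 0.112982 = 0.626314.
Under a molecular clock d = 2μt, so t = d/(2μ) = 0.626314 / (2 × 0.0196) = 15.98 Myr.

15.98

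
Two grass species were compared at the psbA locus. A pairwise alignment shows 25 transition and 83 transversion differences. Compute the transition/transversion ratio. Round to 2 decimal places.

0.30

R = 25/83 = 0.301204… ≈ 0.30 (to 2 d.p.).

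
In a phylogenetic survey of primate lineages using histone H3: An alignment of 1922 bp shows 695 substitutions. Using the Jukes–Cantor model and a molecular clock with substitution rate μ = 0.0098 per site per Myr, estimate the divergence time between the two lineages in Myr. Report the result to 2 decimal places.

p = 695/1922 ≈ 0.361602.
d = −(3/4) ln(1 − 4p/3) = −0.75 ln(1 − 0.482136) = −0.75 ln(0.517864)
  = −0.75 × (-0.658043) = 0.493532 substitutions/site.
Under a molecular clock d = 2μt, so t = d/(2μ) = 0.493532 / (2 × 0.0098) = 25.18 Myr.

25.18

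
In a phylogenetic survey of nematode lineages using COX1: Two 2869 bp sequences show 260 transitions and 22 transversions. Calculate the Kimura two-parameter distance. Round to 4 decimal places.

0.1086

P = 260/2869 ≈ 0.090624 and Q = 22/2869 ≈ 0.007668.
Under the Kimura two-parameter model, d = −½ ln(1 − 2P − Q) − ¼ ln(1 − 2Q).
1 − 2P − Q = 0.811084, giving −½ ln(0.811084) = 0.104692.
1 − 2Q = 0.984664, giving −¼ ln(0.984664) = 0.003864.
d = 0.104692 + 0.003864 = 0.108556.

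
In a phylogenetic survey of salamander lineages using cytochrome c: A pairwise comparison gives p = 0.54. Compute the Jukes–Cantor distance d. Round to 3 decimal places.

0.955

d = −(3/4) ln(1 − 4p/3) = −0.75 ln(1 − 0.72) = −0.75 ln(0.28)
  = −0.75 × (-1.272966) = 0.954725 substitutions/site.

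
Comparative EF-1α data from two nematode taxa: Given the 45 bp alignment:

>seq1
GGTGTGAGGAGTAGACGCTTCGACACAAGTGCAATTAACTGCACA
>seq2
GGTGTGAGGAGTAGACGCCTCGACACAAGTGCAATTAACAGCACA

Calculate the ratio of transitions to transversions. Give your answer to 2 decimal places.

Transitions are A↔G and C↔T; transversions are all other mismatches.
Transitions: 1. Transversions: 1.
R = 1/1 = 1.00.

1.00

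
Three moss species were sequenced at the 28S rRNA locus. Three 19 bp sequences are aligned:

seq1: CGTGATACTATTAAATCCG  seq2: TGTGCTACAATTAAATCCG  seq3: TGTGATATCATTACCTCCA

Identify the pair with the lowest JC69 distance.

seq1–seq2: 3/19 differ, p = 0.158, d = 0.177.
seq1–seq3: 6/19 differ, p = 0.316, d = 0.410.
seq2–seq3: 6/19 differ, p = 0.316, d = 0.410.
The smallest distance is between seq1 and seq2.

seq1 and seq2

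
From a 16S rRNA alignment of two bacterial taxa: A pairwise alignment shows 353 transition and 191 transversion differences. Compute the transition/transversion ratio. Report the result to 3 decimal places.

R = 353/191 = 1.848167… ≈ 1.848 (to 3 d.p.).

1.848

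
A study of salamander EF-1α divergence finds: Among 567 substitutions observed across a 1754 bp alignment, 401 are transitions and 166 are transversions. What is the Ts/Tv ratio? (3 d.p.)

R = 401/166 = 2.415662… ≈ 2.416 (to 3 d.p.).

2.416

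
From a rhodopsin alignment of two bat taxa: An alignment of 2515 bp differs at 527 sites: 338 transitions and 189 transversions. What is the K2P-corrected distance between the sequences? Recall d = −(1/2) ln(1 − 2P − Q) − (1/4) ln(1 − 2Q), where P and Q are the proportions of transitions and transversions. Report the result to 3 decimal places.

P = 338/2515 ≈ 0.134394 and Q = 189/2515 ≈ 0.075149.
Under the Kimura two-parameter model, d = −½ ln(1 − 2P − Q) − ¼ ln(1 − 2Q).
1 − 2P − Q = 0.656063, giving −½ ln(0.656063) = 0.210749.
1 − 2Q = 0.849702, giving −¼ ln(0.849702) = 0.040717.
d = 0.210749 + 0.040717 = 0.251466.

0.251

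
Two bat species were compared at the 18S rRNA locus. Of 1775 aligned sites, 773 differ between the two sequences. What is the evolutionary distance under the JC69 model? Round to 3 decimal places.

0.652

p = 773/1775 ≈ 0.435493.
d = −(3/4) ln(1 − 4p/3) = −0.75 ln(1 − 0.580657) = −0.75 ln(0.419343)
  = −0.75 × (-0.869066) = 0.651800 substitutions/site.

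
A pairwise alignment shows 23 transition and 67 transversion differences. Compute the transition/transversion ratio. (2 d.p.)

0.34

R = 23/67 = 0.343283… ≈ 0.34 (to 2 d.p.).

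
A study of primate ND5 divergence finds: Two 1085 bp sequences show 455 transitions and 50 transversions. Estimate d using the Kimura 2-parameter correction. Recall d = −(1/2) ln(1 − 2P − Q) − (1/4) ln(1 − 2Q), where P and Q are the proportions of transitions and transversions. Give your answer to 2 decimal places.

1.10

P = 455/1085 ≈ 0.419355 and Q = 50/1085 ≈ 0.046083.
Under the Kimura two-parameter model, d = −½ ln(1 − 2P − Q) − ¼ ln(1 − 2Q).
1 − 2P − Q = 0.115207, giving −½ ln(0.115207) = 1.080512.
1 − 2Q = 0.907834, giving −¼ ln(0.907834) = 0.024173.
d = 1.080512 + 0.024173 = 1.104685.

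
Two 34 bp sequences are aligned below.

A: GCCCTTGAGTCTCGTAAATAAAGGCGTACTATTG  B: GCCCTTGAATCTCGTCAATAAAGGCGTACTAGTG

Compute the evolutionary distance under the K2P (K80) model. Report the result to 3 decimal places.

Of 34 sites, 1 differences are transitions and 2 are transversions, so P = 1/34 ≈ 0.029412 and Q = 2/34 ≈ 0.058824.
Under the Kimura two-parameter model, d = −½ ln(1 − 2P − Q) − ¼ ln(1 − 2Q).
1 − 2P − Q = 0.882352, giving −½ ln(0.882352) = 0.062582.
1 − 2Q = 0.882352, giving −¼ ln(0.882352) = 0.031291.
d = 0.062582 + 0.031291 = 0.093873.

0.094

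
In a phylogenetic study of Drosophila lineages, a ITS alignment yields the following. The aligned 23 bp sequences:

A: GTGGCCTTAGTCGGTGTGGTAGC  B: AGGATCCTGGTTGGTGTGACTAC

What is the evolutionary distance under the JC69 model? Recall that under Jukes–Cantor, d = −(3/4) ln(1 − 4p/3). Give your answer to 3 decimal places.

The sequences differ at 11 of 23 sites, so p = 11/23 ≈ 0.478261.
d = −(3/4) ln(1 − 4p/3) = −0.75 ln(1 − 0.637681) = −0.75 ln(0.362319)
  = −0.75 × (-1.015230) = 0.761423 substitutions/site.

0.761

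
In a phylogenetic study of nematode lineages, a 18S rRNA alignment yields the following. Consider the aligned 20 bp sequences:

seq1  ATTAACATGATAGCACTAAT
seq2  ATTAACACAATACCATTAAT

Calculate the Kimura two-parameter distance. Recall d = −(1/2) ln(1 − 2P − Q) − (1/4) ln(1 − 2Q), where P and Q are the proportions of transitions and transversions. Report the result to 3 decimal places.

0.242

Of 20 sites, 3 differences are transitions and 1 are transversions, so P = 3/20 = 0.15 and Q = 1/20 = 0.05.
Under the Kimura two-parameter model, d = −½ ln(1 − 2P − Q) − ¼ ln(1 − 2Q).
1 − 2P − Q = 0.65, giving −½ ln(0.65) = 0.215391.
1 − 2Q = 0.9, giving −¼ ln(0.9) = 0.026340.
d = 0.215391 + 0.026340 = 0.241731.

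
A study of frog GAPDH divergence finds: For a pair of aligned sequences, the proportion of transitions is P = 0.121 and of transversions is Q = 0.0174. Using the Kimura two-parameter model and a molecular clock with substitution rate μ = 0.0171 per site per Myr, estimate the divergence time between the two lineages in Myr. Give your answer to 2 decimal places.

4.65

Under the Kimura two-parameter model, d = −½ ln(1 − 2P − Q) − ¼ ln(1 − 2Q).
1 − 2P − Q = 0.7406, giving −½ ln(0.7406) = 0.150147.
1 − 2Q = 0.9652, giving −¼ ln(0.9652) = 0.008855.
d = 0.150147 + 0.008855 = 0.159002.
Under a molecular clock d = 2μt, so t = d/(2μ) = 0.159002 / (2 × 0.0171) = 4.65 Myr.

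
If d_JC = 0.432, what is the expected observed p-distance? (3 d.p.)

0.328

p = (3/4)(1 − e^(−4d/3)) = 0.75 × (1 − e^(-0.576)) = 0.75 × (1 − 0.562142) = 0.328394.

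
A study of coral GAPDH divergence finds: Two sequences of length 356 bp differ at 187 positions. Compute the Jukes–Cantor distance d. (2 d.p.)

p = 187/356 ≈ 0.525281.
d = −(3/4) ln(1 − 4p/3) = −0.75 ln(1 − 0.700375) = −0.75 ln(0.299625)
  = −0.75 × (-1.205224) = 0.903918 substitutions/site.

0.90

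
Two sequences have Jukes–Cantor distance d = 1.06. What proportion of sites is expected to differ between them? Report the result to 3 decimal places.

0.568

p = (3/4)(1 − e^(−4d/3)) = 0.75 × (1 − e^(-1.413333)) = 0.75 × (1 − 0.243331) = 0.567502.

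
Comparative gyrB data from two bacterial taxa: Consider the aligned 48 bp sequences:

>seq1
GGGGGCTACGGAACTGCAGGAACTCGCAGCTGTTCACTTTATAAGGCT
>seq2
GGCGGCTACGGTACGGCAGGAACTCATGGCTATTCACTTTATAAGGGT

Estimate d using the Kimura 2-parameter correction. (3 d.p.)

Of 48 sites, 4 differences are transitions and 4 are transversions, so P = 4/48 ≈ 0.083333 and Q = 4/48 ≈ 0.083333.
Under the Kimura two-parameter model, d = −½ ln(1 − 2P − Q) − ¼ ln(1 − 2Q).
1 − 2P − Q = 0.750001, giving −½ ln(0.750001) = 0.143840.
1 − 2Q = 0.833334, giving −¼ ln(0.833334) = 0.045580.
d = 0.143840 + 0.045580 = 0.189420.

0.189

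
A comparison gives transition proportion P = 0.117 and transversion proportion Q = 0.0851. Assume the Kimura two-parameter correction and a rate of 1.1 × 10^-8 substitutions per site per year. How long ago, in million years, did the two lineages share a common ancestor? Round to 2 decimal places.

10.86

Under the Kimura two-parameter model, d = −½ ln(1 − 2P − Q) − ¼ ln(1 − 2Q).
1 − 2P − Q = 0.6809, giving −½ ln(0.6809) = 0.192170.
1 − 2Q = 0.8298, giving −¼ ln(0.8298) = 0.046643.
d = 0.192170 + 0.046643 = 0.238813.
Under a molecular clock d = 2μt, so t = d/(2μ) = 0.238813 / (2 × 1.1 × 10^-8) = 10.86 million years.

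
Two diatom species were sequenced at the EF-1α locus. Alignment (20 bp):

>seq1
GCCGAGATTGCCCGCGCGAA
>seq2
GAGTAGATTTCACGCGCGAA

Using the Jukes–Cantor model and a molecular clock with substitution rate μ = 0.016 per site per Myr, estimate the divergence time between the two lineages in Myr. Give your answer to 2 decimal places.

The sequences differ at 5 of 20 sites (2, 3, 4, 10, 12), so p = 5/20 = 0.25.
d = −(3/4) ln(1 − 4p/3) = −0.75 ln(1 − 0.333333) = −0.75 ln(0.666667)
  = −0.75 × (-0.405465) = 0.304099 substitutions/site.
Under a molecular clock d = 2μt, so t = d/(2μ) = 0.304099 / (2 × 0.016) = 9.50 Myr.

9.50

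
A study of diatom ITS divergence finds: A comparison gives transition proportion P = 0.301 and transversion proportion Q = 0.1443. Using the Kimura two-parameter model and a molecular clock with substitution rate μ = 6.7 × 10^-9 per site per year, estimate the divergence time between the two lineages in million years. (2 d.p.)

Under the Kimura two-parameter model, d = −½ ln(1 − 2P − Q) − ¼ ln(1 − 2Q).
1 − 2P − Q = 0.2537, giving −½ ln(0.2537) = 0.685801.
1 − 2Q = 0.7114, giving −¼ ln(0.7114) = 0.085130.
d = 0.685801 + 0.085130 = 0.770931.
Under a molecular clock d = 2μt, so t = d/(2μ) = 0.770931 / (2 × 6.7 × 10^-9) = 57.53 million years.

57.53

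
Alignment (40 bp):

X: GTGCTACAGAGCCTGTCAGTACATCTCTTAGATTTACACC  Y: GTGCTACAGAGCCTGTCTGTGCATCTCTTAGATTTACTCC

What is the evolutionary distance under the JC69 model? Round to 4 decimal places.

The sequences differ at 3 of 40 sites (18, 21, 38), so p = 3/40 = 0.075.
d = −(3/4) ln(1 − 4p/3) = −0.75 ln(1 − 0.1) = −0.75 ln(0.9)
  = −0.75 × (-0.105361) = 0.079021 substitutions/site.

0.0790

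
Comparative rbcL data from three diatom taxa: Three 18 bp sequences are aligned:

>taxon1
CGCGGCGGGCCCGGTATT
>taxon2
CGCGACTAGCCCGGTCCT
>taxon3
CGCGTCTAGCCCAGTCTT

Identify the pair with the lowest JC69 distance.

taxon2 and taxon3

taxon1–taxon2: 5/18 differ, p = 0.278, d = 0.347.
taxon1–taxon3: 5/18 differ, p = 0.278, d = 0.347.
taxon2–taxon3: 3/18 differ, p = 0.167, d = 0.188.
The smallest distance is between taxon2 and taxon3.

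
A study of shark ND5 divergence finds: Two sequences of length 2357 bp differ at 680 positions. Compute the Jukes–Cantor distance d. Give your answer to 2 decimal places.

0.36

p = 680/2357 ≈ 0.288502.
d = −(3/4) ln(1 − 4p/3) = −0.75 ln(1 − 0.384669) = −0.75 ln(0.615331)
  = −0.75 × (-0.485595) = 0.364196 substitutions/site.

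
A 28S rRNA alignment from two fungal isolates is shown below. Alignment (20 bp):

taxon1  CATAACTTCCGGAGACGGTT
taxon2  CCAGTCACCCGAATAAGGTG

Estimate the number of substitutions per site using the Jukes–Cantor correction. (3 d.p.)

The sequences differ at 10 of 20 sites (2, 3, 4, 5, 7, 8, 12, 14, 16, 20), so p = 10/20 = 0.5.
d = −(3/4) ln(1 − 4p/3) = −0.75 ln(1 − 0.666667) = −0.75 ln(0.333333)
  = −0.75 × (-1.098613) = 0.823960 substitutions/site.

0.824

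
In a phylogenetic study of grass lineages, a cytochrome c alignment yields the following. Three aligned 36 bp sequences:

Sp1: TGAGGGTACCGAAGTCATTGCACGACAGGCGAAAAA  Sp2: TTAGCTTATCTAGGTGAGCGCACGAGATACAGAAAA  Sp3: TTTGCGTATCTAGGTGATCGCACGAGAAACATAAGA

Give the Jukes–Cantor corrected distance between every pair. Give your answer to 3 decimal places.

Sp1–Sp2: 14/36 sites differ → p ≈ 0.388889, d = −0.75 ln(1 − 0.518519) = 0.548166 ≈ 0.548.
Sp1–Sp3: 14/36 sites differ → p ≈ 0.388889, d = −0.75 ln(1 − 0.518519) = 0.548166 ≈ 0.548.
Sp2–Sp3: 6/36 sites differ → p ≈ 0.166667, d = −0.75 ln(1 − 0.222223) = 0.188487 ≈ 0.188.

d(Sp1,Sp2) = 0.548, d(Sp1,Sp3) = 0.548, d(Sp2,Sp3) = 0.188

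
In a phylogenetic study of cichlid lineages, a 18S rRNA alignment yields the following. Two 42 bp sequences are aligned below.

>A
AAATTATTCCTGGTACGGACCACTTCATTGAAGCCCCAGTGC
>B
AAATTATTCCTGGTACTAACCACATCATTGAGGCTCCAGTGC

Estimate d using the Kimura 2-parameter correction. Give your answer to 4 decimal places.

0.1307

Of 42 sites, 3 differences are transitions and 2 are transversions, so P = 3/42 ≈ 0.071429 and Q = 2/42 ≈ 0.047619.
Under the Kimura two-parameter model, d = −½ ln(1 − 2P − Q) − ¼ ln(1 − 2Q).
1 − 2P − Q = 0.809523, giving −½ ln(0.809523) = 0.105655.
1 − 2Q = 0.904762, giving −¼ ln(0.904762) = 0.025021.
d = 0.105655 + 0.025021 = 0.130676.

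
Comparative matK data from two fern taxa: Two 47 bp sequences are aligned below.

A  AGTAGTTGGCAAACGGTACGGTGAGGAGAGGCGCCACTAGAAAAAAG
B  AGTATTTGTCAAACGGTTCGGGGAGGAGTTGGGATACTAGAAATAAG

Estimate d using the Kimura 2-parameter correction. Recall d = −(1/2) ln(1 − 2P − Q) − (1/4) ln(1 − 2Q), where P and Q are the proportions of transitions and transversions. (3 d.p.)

Of 47 sites, 1 differences are transitions and 9 are transversions, so P = 1/47 ≈ 0.021277 and Q = 9/47 ≈ 0.191489.
Under the Kimura two-parameter model, d = −½ ln(1 − 2P − Q) − ¼ ln(1 − 2Q).
1 − 2P − Q = 0.765957, giving −½ ln(0.765957) = 0.133315.
1 − 2Q = 0.617022, giving −¼ ln(0.617022) = 0.120713.
d = 0.133315 + 0.120713 = 0.254028.

0.254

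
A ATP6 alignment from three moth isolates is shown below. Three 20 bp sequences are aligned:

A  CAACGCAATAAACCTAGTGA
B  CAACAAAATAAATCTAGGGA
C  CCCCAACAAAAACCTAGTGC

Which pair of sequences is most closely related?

A and B

A–B: 4/20 differ, p = 0.200, d = 0.233.
A–C: 7/20 differ, p = 0.350, d = 0.471.
B–C: 7/20 differ, p = 0.350, d = 0.471.
The smallest distance is between A and B.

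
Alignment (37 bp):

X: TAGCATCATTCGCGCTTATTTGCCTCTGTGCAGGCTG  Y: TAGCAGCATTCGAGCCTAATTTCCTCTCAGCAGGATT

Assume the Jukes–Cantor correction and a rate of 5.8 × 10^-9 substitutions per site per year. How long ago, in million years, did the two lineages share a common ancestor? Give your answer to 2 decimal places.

The sequences differ at 9 of 37 sites (6, 13, 16, 19, 22, 28, 29, 35, 37), so p = 9/37 ≈ 0.243243.
d = −(3/4) ln(1 − 4p/3) = −0.75 ln(1 − 0.324324) = −0.75 ln(0.675676)
  = −0.75 × (-0.392042) = 0.294032 substitutions/site.
Under a molecular clock d = 2μt, so t = d/(2μ) = 0.294032 / (2 × 5.8 × 10^-9) = 25.35 million years.

25.35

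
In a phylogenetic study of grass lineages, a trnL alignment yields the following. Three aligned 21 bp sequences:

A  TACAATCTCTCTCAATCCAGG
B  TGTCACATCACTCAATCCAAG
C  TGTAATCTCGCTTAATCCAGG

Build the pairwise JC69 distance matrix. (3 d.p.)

d(A,B) = 0.441, d(A,C) = 0.220, d(B,C) = 0.360

A–B: 7/21 sites differ → p ≈ 0.333333, d = −0.75 ln(1 − 0.444444) = 0.440839 ≈ 0.441.
A–C: 4/21 sites differ → p ≈ 0.190476, d = −0.75 ln(1 − 0.253968) = 0.219740 ≈ 0.220.
B–C: 6/21 sites differ → p ≈ 0.285714, d = −0.75 ln(1 − 0.380952) = 0.359679 ≈ 0.360.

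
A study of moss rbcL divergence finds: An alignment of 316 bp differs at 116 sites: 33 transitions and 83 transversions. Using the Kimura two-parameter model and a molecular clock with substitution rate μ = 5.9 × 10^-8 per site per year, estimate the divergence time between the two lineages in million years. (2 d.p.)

4.28

P = 33/316 ≈ 0.10443 and Q = 83/316 ≈ 0.262658.
Under the Kimura two-parameter model, d = −½ ln(1 − 2P − Q) − ¼ ln(1 − 2Q).
1 − 2P − Q = 0.528482, giving −½ ln(0.528482) = 0.318873.
1 − 2Q = 0.474684, giving −¼ ln(0.474684) = 0.186276.
d = 0.318873 + 0.186276 = 0.505149.
Under a molecular clock d = 2μt, so t = d/(2μ) = 0.505149 / (2 × 5.9 × 10^-8) = 4.28 million years.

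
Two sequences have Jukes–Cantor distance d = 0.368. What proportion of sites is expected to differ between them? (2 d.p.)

0.29

p = (3/4)(1 − e^(−4d/3)) = 0.75 × (1 − e^(-0.490667)) = 0.75 × (1 − 0.612218) = 0.290837.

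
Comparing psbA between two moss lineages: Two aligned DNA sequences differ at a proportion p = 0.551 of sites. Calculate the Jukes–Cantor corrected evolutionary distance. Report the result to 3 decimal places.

0.995

d = −(3/4) ln(1 − 4p/3) = −0.75 ln(1 − 0.734667) = −0.75 ln(0.265333)
  = −0.75 × (-1.326770) = 0.995078 substitutions/site.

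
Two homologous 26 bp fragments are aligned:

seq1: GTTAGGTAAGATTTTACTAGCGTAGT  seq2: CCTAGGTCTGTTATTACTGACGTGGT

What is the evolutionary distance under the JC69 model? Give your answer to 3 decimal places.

The sequences differ at 9 of 26 sites (1, 2, 8, 9, 11, 13, 19, 20, 24), so p = 9/26 ≈ 0.346154.
d = −(3/4) ln(1 − 4p/3) = −0.75 ln(1 − 0.461539) = −0.75 ln(0.538461)
  = −0.75 × (-0.619040) = 0.464280 substitutions/site.

0.464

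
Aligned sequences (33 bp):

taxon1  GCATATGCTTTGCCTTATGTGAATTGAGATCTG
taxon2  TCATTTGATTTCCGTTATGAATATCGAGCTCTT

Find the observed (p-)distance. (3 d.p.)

0.333

The sequences differ at 11 of 33 positions.
p = 11/33 = 0.333333… ≈ 0.333 (to 3 d.p.).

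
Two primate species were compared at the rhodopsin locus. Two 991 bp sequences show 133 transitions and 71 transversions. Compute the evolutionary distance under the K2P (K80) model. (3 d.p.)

P = 133/991 ≈ 0.134208 and Q = 71/991 ≈ 0.071645.
Under the Kimura two-parameter model, d = −½ ln(1 − 2P − Q) − ¼ ln(1 − 2Q).
1 − 2P − Q = 0.659939, giving −½ ln(0.659939) = 0.207804.
1 − 2Q = 0.85671, giving −¼ ln(0.85671) = 0.038664.
d = 0.207804 + 0.038664 = 0.246468.

0.246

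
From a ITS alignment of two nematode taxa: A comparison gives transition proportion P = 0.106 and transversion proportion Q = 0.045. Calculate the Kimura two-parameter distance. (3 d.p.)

Under the Kimura two-parameter model, d = −½ ln(1 − 2P − Q) − ¼ ln(1 − 2Q).
1 − 2P − Q = 0.743, giving −½ ln(0.743) = 0.148530.
1 − 2Q = 0.91, giving −¼ ln(0.91) = 0.023578.
d = 0.148530 + 0.023578 = 0.172108.

0.172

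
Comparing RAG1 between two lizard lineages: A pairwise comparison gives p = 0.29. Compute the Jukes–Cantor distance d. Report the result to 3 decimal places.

0.367

d = −(3/4) ln(1 − 4p/3) = −0.75 ln(1 − 0.386667) = −0.75 ln(0.613333)
  = −0.75 × (-0.488847) = 0.366635 substitutions/site.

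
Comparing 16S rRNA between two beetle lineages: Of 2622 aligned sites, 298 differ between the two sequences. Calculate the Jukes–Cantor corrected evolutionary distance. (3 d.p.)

p = 298/2622 ≈ 0.113654.
d = −(3/4) ln(1 − 4p/3) = −0.75 ln(1 − 0.151539) = −0.75 ln(0.848461)
  = −0.75 × (-0.164331) = 0.123248 substitutions/site.

0.123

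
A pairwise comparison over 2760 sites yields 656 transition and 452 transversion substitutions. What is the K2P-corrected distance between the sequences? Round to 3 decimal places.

P = 656/2760 ≈ 0.237681 and Q = 452/2760 ≈ 0.163768.
Under the Kimura two-parameter model, d = −½ ln(1 − 2P − Q) − ¼ ln(1 − 2Q).
1 − 2P − Q = 0.36087, giving −½ ln(0.36087) = 0.509619.
1 − 2Q = 0.672464, giving −¼ ln(0.672464) = 0.099202.
d = 0.509619 + 0.099202 = 0.608821.

0.609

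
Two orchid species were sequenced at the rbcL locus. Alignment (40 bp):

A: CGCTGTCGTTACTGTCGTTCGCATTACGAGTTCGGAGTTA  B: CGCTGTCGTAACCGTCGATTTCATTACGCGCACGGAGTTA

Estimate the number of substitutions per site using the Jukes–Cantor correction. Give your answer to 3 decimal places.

0.233

The sequences differ at 8 of 40 sites (10, 13, 18, 20, 21, 29, 31, 32), so p = 8/40 = 0.2.
d = −(3/4) ln(1 − 4p/3) = −0.75 ln(1 − 0.266667) = −0.75 ln(0.733333)
  = −0.75 × (-0.310155) = 0.232616 substitutions/site.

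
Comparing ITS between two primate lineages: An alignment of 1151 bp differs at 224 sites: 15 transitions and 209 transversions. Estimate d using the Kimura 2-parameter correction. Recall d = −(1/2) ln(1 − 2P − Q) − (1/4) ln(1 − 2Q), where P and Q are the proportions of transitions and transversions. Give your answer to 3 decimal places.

0.229

P = 15/1151 ≈ 0.013032 and Q = 209/1151 ≈ 0.181581.
Under the Kimura two-parameter model, d = −½ ln(1 − 2P − Q) − ¼ ln(1 − 2Q).
1 − 2P − Q = 0.792355, giving −½ ln(0.792355) = 0.116373.
1 − 2Q = 0.636838, giving −¼ ln(0.636838) = 0.112810.
d = 0.116373 + 0.112810 = 0.229183.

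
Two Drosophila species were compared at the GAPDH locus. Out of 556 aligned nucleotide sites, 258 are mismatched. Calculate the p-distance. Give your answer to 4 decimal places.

0.4640

p = 258/556 = 0.464028… ≈ 0.4640 (to 4 d.p.).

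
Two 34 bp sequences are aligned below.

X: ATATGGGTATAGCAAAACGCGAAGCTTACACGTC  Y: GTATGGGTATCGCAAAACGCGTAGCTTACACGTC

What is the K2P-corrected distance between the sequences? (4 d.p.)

Of 34 sites, 1 differences are transitions and 2 are transversions, so P = 1/34 ≈ 0.029412 and Q = 2/34 ≈ 0.058824.
Under the Kimura two-parameter model, d = −½ ln(1 − 2P − Q) − ¼ ln(1 − 2Q).
1 − 2P − Q = 0.882352, giving −½ ln(0.882352) = 0.062582.
1 − 2Q = 0.882352, giving −¼ ln(0.882352) = 0.031291.
d = 0.062582 + 0.031291 = 0.093873.

0.0939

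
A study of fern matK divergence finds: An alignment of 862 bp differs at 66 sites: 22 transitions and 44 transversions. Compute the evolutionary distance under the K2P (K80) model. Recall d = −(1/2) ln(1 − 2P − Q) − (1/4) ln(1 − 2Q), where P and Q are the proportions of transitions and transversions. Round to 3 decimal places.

P = 22/862 ≈ 0.025522 and Q = 44/862 ≈ 0.051044.
Under the Kimura two-parameter model, d = −½ ln(1 − 2P − Q) − ¼ ln(1 − 2Q).
1 − 2P − Q = 0.897912, giving −½ ln(0.897912) = 0.053842.
1 − 2Q = 0.897912, giving −¼ ln(0.897912) = 0.026921.
d = 0.053842 + 0.026921 = 0.080763.

0.081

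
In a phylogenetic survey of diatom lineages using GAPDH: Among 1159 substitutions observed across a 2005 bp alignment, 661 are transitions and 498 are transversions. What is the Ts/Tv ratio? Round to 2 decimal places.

1.33

R = 661/498 = 1.327309… ≈ 1.33 (to 2 d.p.).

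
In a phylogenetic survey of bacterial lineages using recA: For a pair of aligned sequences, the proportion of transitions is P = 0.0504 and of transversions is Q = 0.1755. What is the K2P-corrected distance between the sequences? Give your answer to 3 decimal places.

0.270

Under the Kimura two-parameter model, d = −½ ln(1 − 2P − Q) − ¼ ln(1 − 2Q).
1 − 2P − Q = 0.7237, giving −½ ln(0.7237) = 0.161689.
1 − 2Q = 0.649, giving −¼ ln(0.649) = 0.108081.
d = 0.161689 + 0.108081 = 0.269770.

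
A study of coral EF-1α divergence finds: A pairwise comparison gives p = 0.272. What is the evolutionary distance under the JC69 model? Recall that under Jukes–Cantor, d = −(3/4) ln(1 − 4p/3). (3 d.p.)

0.338

d = −(3/4) ln(1 − 4p/3) = −0.75 ln(1 − 0.362667) = −0.75 ln(0.637333)
  = −0.75 × (-0.450463) = 0.337847 substitutions/site.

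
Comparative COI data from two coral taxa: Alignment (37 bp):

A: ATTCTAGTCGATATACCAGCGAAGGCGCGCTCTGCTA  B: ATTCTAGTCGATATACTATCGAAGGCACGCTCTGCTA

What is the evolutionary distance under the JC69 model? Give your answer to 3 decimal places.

0.086

The sequences differ at 3 of 37 sites (17, 19, 27), so p = 3/37 ≈ 0.081081.
d = −(3/4) ln(1 − 4p/3) = −0.75 ln(1 − 0.108108) = −0.75 ln(0.891892)
  = −0.75 × (-0.114410) = 0.085808 substitutions/site.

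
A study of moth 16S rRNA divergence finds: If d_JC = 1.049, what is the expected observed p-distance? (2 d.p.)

p = (3/4)(1 − e^(−4d/3)) = 0.75 × (1 − e^(-1.398667)) = 0.75 × (1 − 0.246926) = 0.564806.

0.56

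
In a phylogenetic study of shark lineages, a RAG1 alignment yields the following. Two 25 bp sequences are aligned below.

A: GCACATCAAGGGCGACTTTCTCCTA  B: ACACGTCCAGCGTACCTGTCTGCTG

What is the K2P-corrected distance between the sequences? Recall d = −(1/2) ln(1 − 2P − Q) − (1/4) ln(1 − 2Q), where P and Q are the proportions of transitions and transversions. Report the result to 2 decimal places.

Of 25 sites, 5 differences are transitions and 5 are transversions, so P = 5/25 = 0.2 and Q = 5/25 = 0.2.
Under the Kimura two-parameter model, d = −½ ln(1 − 2P − Q) − ¼ ln(1 − 2Q).
1 − 2P − Q = 0.4, giving −½ ln(0.4) = 0.458145.
1 − 2Q = 0.6, giving −¼ ln(0.6) = 0.127706.
d = 0.458145 + 0.127706 = 0.585851.

0.59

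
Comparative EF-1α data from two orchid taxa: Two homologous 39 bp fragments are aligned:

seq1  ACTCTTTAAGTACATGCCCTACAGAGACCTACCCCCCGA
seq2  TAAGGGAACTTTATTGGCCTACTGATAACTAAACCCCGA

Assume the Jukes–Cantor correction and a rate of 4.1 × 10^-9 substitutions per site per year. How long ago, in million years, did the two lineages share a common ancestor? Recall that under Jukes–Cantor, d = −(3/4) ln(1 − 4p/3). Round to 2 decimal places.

The sequences differ at 18 of 39 sites, so p = 18/39 ≈ 0.461538.
d = −(3/4) ln(1 − 4p/3) = −0.75 ln(1 − 0.615384) = −0.75 ln(0.384616)
  = −0.75 × (-0.955510) = 0.716633 substitutions/site.
Under a molecular clock d = 2μt, so t = d/(2μ) = 0.716633 / (2 × 4.1 × 10^-9) = 87.39 million years.

87.39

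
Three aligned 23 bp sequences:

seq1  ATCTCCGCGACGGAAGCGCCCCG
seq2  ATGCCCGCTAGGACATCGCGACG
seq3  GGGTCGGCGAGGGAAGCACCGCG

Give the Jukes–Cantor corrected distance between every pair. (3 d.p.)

d(seq1,seq2) = 0.553, d(seq1,seq3) = 0.390, d(seq2,seq3) = 0.761

seq1–seq2: 9/23 sites differ → p ≈ 0.391304, d = −0.75 ln(1 − 0.521739) = 0.553199 ≈ 0.553.
seq1–seq3: 7/23 sites differ → p ≈ 0.304348, d = −0.75 ln(1 − 0.405797) = 0.390401 ≈ 0.390.
seq2–seq3: 11/23 sites differ → p ≈ 0.478261, d = −0.75 ln(1 − 0.637681) = 0.761423 ≈ 0.761.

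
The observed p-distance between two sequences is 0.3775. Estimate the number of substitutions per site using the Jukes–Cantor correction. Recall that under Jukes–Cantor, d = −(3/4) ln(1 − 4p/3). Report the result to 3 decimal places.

0.525

d = −(3/4) ln(1 − 4p/3) = −0.75 ln(1 − 0.503333) = −0.75 ln(0.496667)
  = −0.75 × (-0.699835) = 0.524876 substitutions/site.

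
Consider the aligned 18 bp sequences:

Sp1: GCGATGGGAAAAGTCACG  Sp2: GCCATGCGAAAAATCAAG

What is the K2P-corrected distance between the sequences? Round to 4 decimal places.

0.2641

Of 18 sites, 1 differences are transitions and 3 are transversions, so P = 1/18 ≈ 0.055556 and Q = 3/18 ≈ 0.166667.
Under the Kimura two-parameter model, d = −½ ln(1 − 2P − Q) − ¼ ln(1 − 2Q).
1 − 2P − Q = 0.722221, giving −½ ln(0.722221) = 0.162712.
1 − 2Q = 0.666666, giving −¼ ln(0.666666) = 0.101367.
d = 0.162712 + 0.101367 = 0.264079.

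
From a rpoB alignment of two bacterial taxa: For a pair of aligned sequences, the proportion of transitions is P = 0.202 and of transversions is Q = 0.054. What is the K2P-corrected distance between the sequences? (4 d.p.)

Under the Kimura two-parameter model, d = −½ ln(1 − 2P − Q) − ¼ ln(1 − 2Q).
1 − 2P − Q = 0.542, giving −½ ln(0.542) = 0.306245.
1 − 2Q = 0.892, giving −¼ ln(0.892) = 0.028572.
d = 0.306245 + 0.028572 = 0.334817.

0.3348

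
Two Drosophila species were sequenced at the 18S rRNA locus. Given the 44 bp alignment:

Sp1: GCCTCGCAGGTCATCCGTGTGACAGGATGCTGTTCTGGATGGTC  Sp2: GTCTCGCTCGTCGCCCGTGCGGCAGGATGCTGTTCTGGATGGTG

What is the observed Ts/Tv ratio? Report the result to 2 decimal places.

Transitions are A↔G and C↔T; transversions are all other mismatches.
Transitions: 5. Transversions: 3.
R = 5/3 = 1.666666… ≈ 1.67 (to 2 d.p.).

1.67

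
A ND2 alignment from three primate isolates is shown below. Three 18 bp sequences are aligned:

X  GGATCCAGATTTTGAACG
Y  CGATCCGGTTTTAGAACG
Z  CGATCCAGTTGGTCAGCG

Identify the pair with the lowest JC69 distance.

X and Y

X–Y: 4/18 differ, p = 0.222, d = 0.264.
X–Z: 6/18 differ, p = 0.333, d = 0.441.
Y–Z: 6/18 differ, p = 0.333, d = 0.441.
The smallest distance is between X and Y.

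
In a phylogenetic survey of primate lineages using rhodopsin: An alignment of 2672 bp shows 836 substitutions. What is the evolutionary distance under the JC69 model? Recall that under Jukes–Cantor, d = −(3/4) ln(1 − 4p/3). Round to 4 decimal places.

p = 836/2672 ≈ 0.312874.
d = −(3/4) ln(1 − 4p/3) = −0.75 ln(1 − 0.417165) = −0.75 ln(0.582835)
  = −0.75 × (-0.539851) = 0.404888 substitutions/site.

0.4049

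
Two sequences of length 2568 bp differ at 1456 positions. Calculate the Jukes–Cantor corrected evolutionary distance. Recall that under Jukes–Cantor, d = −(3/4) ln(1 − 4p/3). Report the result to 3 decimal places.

1.058

p = 1456/2568 ≈ 0.566978.
d = −(3/4) ln(1 − 4p/3) = −0.75 ln(1 − 0.755971) = −0.75 ln(0.244029)
  = −0.75 × (-1.410468) = 1.057851 substitutions/site.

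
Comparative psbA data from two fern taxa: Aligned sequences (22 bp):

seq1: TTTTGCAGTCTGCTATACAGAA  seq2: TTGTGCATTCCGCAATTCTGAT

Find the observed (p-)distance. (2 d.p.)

0.32

The sequences differ at 7 of 22 positions (sites 3, 8, 11, 14, 17, 19, 22).
p = 7/22 = 0.318181… ≈ 0.32 (to 2 d.p.).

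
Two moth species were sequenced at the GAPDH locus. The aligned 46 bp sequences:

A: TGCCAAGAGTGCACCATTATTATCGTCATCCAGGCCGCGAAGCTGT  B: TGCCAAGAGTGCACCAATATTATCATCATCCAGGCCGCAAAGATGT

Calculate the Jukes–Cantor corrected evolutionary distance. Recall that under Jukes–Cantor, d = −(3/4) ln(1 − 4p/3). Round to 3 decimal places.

The sequences differ at 4 of 46 sites (17, 25, 39, 43), so p = 4/46 ≈ 0.086957.
d = −(3/4) ln(1 − 4p/3) = −0.75 ln(1 − 0.115943) = −0.75 ln(0.884057)
  = −0.75 × (-0.123234) = 0.092426 substitutions/site.

0.092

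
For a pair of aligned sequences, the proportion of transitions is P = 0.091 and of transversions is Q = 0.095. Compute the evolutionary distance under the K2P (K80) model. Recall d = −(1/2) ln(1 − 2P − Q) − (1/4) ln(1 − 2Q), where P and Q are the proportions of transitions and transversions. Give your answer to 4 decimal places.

Under the Kimura two-parameter model, d = −½ ln(1 − 2P − Q) − ¼ ln(1 − 2Q).
1 − 2P − Q = 0.723, giving −½ ln(0.723) = 0.162173.
1 − 2Q = 0.81, giving −¼ ln(0.81) = 0.052680.
d = 0.162173 + 0.052680 = 0.214853.

0.2149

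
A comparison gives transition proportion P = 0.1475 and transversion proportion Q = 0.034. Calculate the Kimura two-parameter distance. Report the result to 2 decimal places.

0.22

Under the Kimura two-parameter model, d = −½ ln(1 − 2P − Q) − ¼ ln(1 − 2Q).
1 − 2P − Q = 0.671, giving −½ ln(0.671) = 0.199493.
1 − 2Q = 0.932, giving −¼ ln(0.932) = 0.017606.
d = 0.199493 + 0.017606 = 0.217099.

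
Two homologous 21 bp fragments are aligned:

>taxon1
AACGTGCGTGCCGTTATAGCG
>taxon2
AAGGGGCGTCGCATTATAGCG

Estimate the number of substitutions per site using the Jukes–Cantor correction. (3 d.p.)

0.286

The sequences differ at 5 of 21 sites (3, 5, 10, 11, 13), so p = 5/21 ≈ 0.238095.
d = −(3/4) ln(1 − 4p/3) = −0.75 ln(1 − 0.31746) = −0.75 ln(0.68254)
  = −0.75 × (-0.381934) = 0.286451 substitutions/site.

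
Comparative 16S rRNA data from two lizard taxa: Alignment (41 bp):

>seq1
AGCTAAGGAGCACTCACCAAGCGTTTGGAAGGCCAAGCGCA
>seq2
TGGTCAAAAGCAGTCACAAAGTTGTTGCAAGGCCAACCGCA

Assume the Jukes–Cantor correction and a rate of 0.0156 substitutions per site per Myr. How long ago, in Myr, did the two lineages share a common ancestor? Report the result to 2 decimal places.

11.89

The sequences differ at 12 of 41 sites, so p = 12/41 ≈ 0.292683.
d = −(3/4) ln(1 − 4p/3) = −0.75 ln(1 − 0.390244) = −0.75 ln(0.609756)
  = −0.75 × (-0.494696) = 0.371022 substitutions/site.
Under a molecular clock d = 2μt, so t = d/(2μ) = 0.371022 / (2 × 0.0156) = 11.89 Myr.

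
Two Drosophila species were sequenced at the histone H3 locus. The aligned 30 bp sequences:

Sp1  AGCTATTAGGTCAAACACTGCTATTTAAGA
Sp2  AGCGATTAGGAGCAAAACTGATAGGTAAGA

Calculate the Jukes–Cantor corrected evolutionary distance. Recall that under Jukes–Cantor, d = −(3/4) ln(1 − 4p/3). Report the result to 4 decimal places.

The sequences differ at 8 of 30 sites (4, 11, 12, 13, 16, 21, 24, 25), so p = 8/30 ≈ 0.266667.
d = −(3/4) ln(1 − 4p/3) = −0.75 ln(1 − 0.355556) = −0.75 ln(0.644444)
  = −0.75 × (-0.439367) = 0.329525 substitutions/site.

0.3295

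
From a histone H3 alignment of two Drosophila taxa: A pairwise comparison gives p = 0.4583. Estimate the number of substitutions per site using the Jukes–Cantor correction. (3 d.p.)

0.708

d = −(3/4) ln(1 − 4p/3) = −0.75 ln(1 − 0.611067) = −0.75 ln(0.388933)
  = −0.75 × (-0.944348) = 0.708261 substitutions/site.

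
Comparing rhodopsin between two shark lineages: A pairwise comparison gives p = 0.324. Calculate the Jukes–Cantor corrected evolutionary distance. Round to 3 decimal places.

d = −(3/4) ln(1 − 4p/3) = −0.75 ln(1 − 0.432) = −0.75 ln(0.568)
  = −0.75 × (-0.565634) = 0.424226 substitutions/site.

0.424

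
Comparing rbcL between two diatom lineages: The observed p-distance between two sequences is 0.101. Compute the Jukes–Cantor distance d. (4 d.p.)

d = −(3/4) ln(1 − 4p/3) = −0.75 ln(1 − 0.134667) = −0.75 ln(0.865333)
  = −0.75 × (-0.144641) = 0.108481 substitutions/site.

0.1085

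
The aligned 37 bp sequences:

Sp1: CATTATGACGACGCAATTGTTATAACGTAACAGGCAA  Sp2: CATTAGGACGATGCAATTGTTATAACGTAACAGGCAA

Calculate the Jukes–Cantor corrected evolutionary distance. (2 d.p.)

0.06

The sequences differ at 2 of 37 sites (6, 12), so p = 2/37 ≈ 0.054054.
d = −(3/4) ln(1 − 4p/3) = −0.75 ln(1 − 0.072072) = −0.75 ln(0.927928)
  = −0.75 × (-0.074801) = 0.056101 substitutions/site.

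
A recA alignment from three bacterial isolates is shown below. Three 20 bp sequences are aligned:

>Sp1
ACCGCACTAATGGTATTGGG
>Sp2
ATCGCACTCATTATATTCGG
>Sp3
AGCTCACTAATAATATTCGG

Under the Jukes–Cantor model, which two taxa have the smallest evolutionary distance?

Sp1–Sp2: 5/20 differ, p = 0.250, d = 0.304.
Sp1–Sp3: 5/20 differ, p = 0.250, d = 0.304.
Sp2–Sp3: 4/20 differ, p = 0.200, d = 0.233.
The smallest distance is between Sp2 and Sp3.

Sp2 and Sp3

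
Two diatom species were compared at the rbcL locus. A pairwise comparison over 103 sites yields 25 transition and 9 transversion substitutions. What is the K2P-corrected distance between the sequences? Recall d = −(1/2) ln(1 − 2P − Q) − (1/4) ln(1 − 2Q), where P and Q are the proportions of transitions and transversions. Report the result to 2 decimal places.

P = 25/103 ≈ 0.242718 and Q = 9/103 ≈ 0.087379.
Under the Kimura two-parameter model, d = −½ ln(1 − 2P − Q) − ¼ ln(1 − 2Q).
1 − 2P − Q = 0.427185, giving −½ ln(0.427185) = 0.425269.
1 − 2Q = 0.825242, giving −¼ ln(0.825242) = 0.048020.
d = 0.425269 + 0.048020 = 0.473289.

0.47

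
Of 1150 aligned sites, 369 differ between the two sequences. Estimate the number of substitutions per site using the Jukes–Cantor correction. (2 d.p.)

p = 369/1150 ≈ 0.32087.
d = −(3/4) ln(1 − 4p/3) = −0.75 ln(1 − 0.427827) = −0.75 ln(0.572173)
  = −0.75 × (-0.558314) = 0.418736 substitutions/site.

0.42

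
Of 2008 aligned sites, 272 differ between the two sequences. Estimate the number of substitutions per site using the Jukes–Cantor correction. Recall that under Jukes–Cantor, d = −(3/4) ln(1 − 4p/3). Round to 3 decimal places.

p = 272/2008 ≈ 0.135458.
d = −(3/4) ln(1 − 4p/3) = −0.75 ln(1 − 0.180611) = −0.75 ln(0.819389)
  = −0.75 × (-0.199196) = 0.149397 substitutions/site.

0.149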